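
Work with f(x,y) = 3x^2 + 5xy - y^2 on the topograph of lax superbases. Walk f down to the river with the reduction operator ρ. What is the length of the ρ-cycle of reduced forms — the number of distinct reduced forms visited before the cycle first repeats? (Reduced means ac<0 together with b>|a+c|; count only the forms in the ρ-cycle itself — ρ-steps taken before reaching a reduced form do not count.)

D = 37, ⌊√D⌋ = 6
river: ρ → (-1,5,3)
river: ρ → (3,1,-3)
river: ρ → (-3,5,1)
river: ρ → (1,5,-3)
river: ρ → (-3,1,3)
river: ρ → (3,5,-1)
ρ-cycle length = 6 (tail of 0 descent steps not counted)

6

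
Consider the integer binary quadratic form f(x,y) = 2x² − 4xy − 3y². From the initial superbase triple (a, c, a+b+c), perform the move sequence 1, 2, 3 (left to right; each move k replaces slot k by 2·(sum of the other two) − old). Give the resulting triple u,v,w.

start (2,-3,-5) = (f(1,0),f(0,1),f(1,1))
replace slot 1: 2·((-3)+(-5)) − 2 = -18 → (-18,-3,-5)
replace slot 2: 2·((-18)+(-5)) − (-3) = -43 → (-18,-43,-5)
replace slot 3: 2·((-18)+(-43)) − (-5) = -117 → (-18,-43,-117)

-18,-43,-117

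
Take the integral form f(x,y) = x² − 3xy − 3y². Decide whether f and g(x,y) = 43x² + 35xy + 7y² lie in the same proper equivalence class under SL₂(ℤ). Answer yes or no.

D₁ = 21, D₂ = 21
river cycle of f (length 2): (-3, 3, 1), (1, 3, -3)
river cycle of g (length 2): (1, 3, -3), (-3, 3, 1)
cycles coincide ⇒ equivalent

yes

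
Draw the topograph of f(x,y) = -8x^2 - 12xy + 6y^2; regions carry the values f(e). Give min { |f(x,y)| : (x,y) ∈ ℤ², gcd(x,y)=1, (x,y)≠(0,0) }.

descent: ρ → (6,12,-8)  [lands on river]
river: ρ → (-8,4,10)
river: ρ → (10,16,-2)
river: ρ → (-2,16,10)
river: ρ → (10,4,-8)
river: ρ → (-8,12,6)
closes: descent 1, river 6
min |a| on river = 2

2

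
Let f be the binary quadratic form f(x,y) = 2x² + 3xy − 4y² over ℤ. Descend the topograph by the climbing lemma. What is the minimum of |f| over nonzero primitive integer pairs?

river: ρ → (-4,5,1)
river: ρ → (1,5,-4)
river: ρ → (-4,3,2)
river: ρ → (2,5,-2)
river: ρ → (-2,3,4)
river: ρ → (4,5,-1)
river: ρ → (-1,5,4)
river: ρ → (4,3,-2)
river: ρ → (-2,5,2)
river: ρ → (2,3,-4)
closes: descent 0, river 10
min |a| on river = 1

1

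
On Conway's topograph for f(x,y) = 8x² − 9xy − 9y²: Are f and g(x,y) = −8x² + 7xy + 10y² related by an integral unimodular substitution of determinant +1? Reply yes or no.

D₁ = 369, D₂ = 369
river cycle of f (length 16): (-9, 9, 8), (8, 7, -10), (-10, 13, 5), (5, 17, -4), (-4, 15, 9), (9, 3, -10), (-10, 17, 2), (2, 19, -1), (-1, 19, 2), (2, 17, -10), … (6 more)
river cycle of g (length 16): (10, 13, -5), (-5, 17, 4), (4, 15, -9), (-9, 3, 10), (10, 17, -2), (-2, 19, 1), (1, 19, -2), (-2, 17, 10), (10, 3, -9), (-9, 15, 4), … (6 more)
cycles differ ⇒ inequivalent

no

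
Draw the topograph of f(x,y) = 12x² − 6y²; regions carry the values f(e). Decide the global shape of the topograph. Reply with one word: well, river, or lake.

D = b²−4ac = 0² − 4·12·(-6) = 288
D > 0 non-square ⇒ indefinite ⇒ periodic river

river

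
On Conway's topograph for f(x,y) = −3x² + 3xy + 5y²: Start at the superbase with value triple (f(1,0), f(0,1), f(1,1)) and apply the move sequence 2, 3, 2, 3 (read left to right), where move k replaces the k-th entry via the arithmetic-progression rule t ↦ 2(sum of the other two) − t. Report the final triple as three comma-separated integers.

start (-3,5,5) = (f(1,0),f(0,1),f(1,1))
replace slot 2: 2·((-3)+5) − 5 = -1 → (-3,-1,5)
replace slot 3: 2·((-3)+(-1)) − 5 = -13 → (-3,-1,-13)
replace slot 2: 2·((-3)+(-13)) − (-1) = -31 → (-3,-31,-13)
replace slot 3: 2·((-3)+(-31)) − (-13) = -55 → (-3,-31,-55)

-3,-31,-55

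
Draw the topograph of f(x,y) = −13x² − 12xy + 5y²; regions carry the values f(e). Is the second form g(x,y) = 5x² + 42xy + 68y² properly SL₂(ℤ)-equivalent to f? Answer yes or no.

D₁ = 404, D₂ = 404
river cycle of f (length 6): (5, 12, -13), (-13, 14, 4), (4, 18, -5), (-5, 12, 13), (13, 14, -4), (-4, 18, 5)
river cycle of g (length 6): (5, 12, -13), (-13, 14, 4), (4, 18, -5), (-5, 12, 13), (13, 14, -4), (-4, 18, 5)
cycles coincide ⇒ equivalent

yes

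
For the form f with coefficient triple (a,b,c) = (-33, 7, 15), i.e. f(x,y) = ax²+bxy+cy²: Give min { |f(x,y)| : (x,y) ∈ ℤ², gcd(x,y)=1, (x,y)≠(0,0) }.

descent: ρ → (15,23,-25)  [lands on river]
river: ρ → (-25,27,13)
river: ρ → (13,25,-27)
river: ρ → (-27,29,11)
river: ρ → (11,37,-15)
river: ρ → (-15,23,25)
river: ρ → (25,27,-13)
river: ρ → (-13,25,27)
river: ρ → (27,29,-11)
river: ρ → (-11,37,15)
closes: descent 1, river 10
min |a| on river = 11

11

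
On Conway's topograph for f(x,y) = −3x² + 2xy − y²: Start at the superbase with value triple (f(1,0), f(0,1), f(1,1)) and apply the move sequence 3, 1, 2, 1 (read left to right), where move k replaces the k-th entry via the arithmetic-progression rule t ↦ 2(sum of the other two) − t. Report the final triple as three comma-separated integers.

start (-3,-1,-2) = (f(1,0),f(0,1),f(1,1))
replace slot 3: 2·((-3)+(-1)) − (-2) = -6 → (-3,-1,-6)
replace slot 1: 2·((-1)+(-6)) − (-3) = -11 → (-11,-1,-6)
replace slot 2: 2·((-11)+(-6)) − (-1) = -33 → (-11,-33,-6)
replace slot 1: 2·((-33)+(-6)) − (-11) = -67 → (-67,-33,-6)

-67,-33,-6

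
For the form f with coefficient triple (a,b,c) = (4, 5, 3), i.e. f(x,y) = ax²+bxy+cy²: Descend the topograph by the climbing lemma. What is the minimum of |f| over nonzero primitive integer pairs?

translate: b→-3 (≡5 mod 8), so (4,5,3)→(4,-3,2)
flip: (4,-3,2)→(2,3,4)
translate: b→-1 (≡3 mod 4), so (2,3,4)→(2,-1,3)
reduced (well bottom): (2,-1,3) with a≤c, −a<b≤a
well minimum = a = 2

2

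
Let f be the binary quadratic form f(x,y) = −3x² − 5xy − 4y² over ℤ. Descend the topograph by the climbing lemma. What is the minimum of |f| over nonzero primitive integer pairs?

translate: b→-1 (≡5 mod 6), so (3,5,4)→(3,-1,2)
flip: (3,-1,2)→(2,1,3)
reduced (well bottom): (2,1,3) with a≤c, −a<b≤a
well minimum |f| = |-2| = 2 (negative-definite)

2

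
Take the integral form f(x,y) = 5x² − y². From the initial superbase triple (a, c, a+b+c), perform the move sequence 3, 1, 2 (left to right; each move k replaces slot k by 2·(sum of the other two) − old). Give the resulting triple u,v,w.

start (5,-1,4) = (f(1,0),f(0,1),f(1,1))
replace slot 3: 2·(5+(-1)) − 4 = 4 → (5,-1,4)
replace slot 1: 2·((-1)+4) − 5 = 1 → (1,-1,4)
replace slot 2: 2·(1+4) − (-1) = 11 → (1,11,4)

1,11,4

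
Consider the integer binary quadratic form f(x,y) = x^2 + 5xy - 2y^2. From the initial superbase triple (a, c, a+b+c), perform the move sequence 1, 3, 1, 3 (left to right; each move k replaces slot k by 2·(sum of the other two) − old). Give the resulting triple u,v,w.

start (1,-2,4) = (f(1,0),f(0,1),f(1,1))
replace slot 1: 2·((-2)+4) − 1 = 3 → (3,-2,4)
replace slot 3: 2·(3+(-2)) − 4 = -2 → (3,-2,-2)
replace slot 1: 2·((-2)+(-2)) − 3 = -11 → (-11,-2,-2)
replace slot 3: 2·((-11)+(-2)) − (-2) = -24 → (-11,-2,-24)

-11,-2,-24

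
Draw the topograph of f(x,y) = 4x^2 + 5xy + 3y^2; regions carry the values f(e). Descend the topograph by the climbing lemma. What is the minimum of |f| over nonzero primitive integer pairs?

translate: b→-3 (≡5 mod 8), so (4,5,3)→(4,-3,2)
flip: (4,-3,2)→(2,3,4)
translate: b→-1 (≡3 mod 4), so (2,3,4)→(2,-1,3)
reduced (well bottom): (2,-1,3) with a≤c, −a<b≤a
well minimum = a = 2

2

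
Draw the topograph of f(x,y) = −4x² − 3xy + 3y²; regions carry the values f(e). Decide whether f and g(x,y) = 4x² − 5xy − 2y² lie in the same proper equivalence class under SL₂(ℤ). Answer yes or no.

D₁ = 57, D₂ = 57
river cycle of f (length 6): (3, 3, -4), (-4, 5, 2), (2, 7, -1), (-1, 7, 2), (2, 5, -4), (-4, 3, 3)
river cycle of g (length 6): (-2, 5, 4), (4, 3, -3), (-3, 3, 4), (4, 5, -2), (-2, 7, 1), (1, 7, -2)
cycles differ ⇒ inequivalent

no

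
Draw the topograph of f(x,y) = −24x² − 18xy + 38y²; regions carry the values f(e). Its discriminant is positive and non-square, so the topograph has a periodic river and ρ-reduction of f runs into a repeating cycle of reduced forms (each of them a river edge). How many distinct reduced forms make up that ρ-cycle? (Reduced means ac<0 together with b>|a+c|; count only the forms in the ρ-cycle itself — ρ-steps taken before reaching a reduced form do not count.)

D = 3972, ⌊√D⌋ = 63
descent: ρ → (38,18,-24)  [lands on river]
river: ρ → (-24,30,32)
river: ρ → (32,34,-22)
river: ρ → (-22,54,12)
river: ρ → (12,42,-46)
river: ρ → (-46,50,8)
river: ρ → (8,62,-4)
river: ρ → (-4,58,38)
ρ-cycle length = 8 (tail of 1 descent step not counted)

8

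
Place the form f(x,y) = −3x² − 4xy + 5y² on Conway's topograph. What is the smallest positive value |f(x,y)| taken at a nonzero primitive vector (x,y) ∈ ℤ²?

descent: ρ → (5,4,-3)  [lands on river]
river: ρ → (-3,8,1)
river: ρ → (1,8,-3)
river: ρ → (-3,4,5)
river: ρ → (5,6,-2)
river: ρ → (-2,6,5)
closes: descent 1, river 6
min |a| on river = 1

1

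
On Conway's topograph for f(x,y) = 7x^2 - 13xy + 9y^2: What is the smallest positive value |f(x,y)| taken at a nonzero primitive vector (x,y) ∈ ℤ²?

translate: b→1 (≡-13 mod 14), so (7,-13,9)→(7,1,3)
flip: (7,1,3)→(3,-1,7)
reduced (well bottom): (3,-1,7) with a≤c, −a<b≤a
well minimum = a = 3

3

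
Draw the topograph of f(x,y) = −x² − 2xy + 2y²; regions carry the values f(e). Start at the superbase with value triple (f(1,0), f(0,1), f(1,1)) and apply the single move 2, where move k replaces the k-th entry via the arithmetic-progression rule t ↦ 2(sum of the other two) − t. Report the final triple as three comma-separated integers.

start (-1,2,-1) = (f(1,0),f(0,1),f(1,1))
replace slot 2: 2·((-1)+(-1)) − 2 = -6 → (-1,-6,-1)

-1,-6,-1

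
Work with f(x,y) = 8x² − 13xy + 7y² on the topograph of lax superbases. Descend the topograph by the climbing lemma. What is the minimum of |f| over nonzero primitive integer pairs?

translate: b→3 (≡-13 mod 16), so (8,-13,7)→(8,3,2)
flip: (8,3,2)→(2,-3,8)
translate: b→1 (≡-3 mod 4), so (2,-3,8)→(2,1,7)
reduced (well bottom): (2,1,7) with a≤c, −a<b≤a
well minimum = a = 2

2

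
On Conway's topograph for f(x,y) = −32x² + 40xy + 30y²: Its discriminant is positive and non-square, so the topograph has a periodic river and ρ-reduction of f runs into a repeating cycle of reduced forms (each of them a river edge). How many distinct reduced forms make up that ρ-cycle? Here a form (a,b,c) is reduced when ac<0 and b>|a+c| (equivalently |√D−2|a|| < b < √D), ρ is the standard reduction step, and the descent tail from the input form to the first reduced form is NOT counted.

D = 5440, ⌊√D⌋ = 73
river: ρ → (30,20,-42)
river: ρ → (-42,64,8)
river: ρ → (8,64,-42)
river: ρ → (-42,20,30)
river: ρ → (30,40,-32)
river: ρ → (-32,24,38)
river: ρ → (38,52,-18)
river: ρ → (-18,56,32)
river: ρ → (32,72,-2)
river: ρ → (-2,72,32)
river: ρ → (32,56,-18)
river: ρ → (-18,52,38)
river: ρ → (38,24,-32)
river: ρ → (-32,40,30)
ρ-cycle length = 14 (tail of 0 descent steps not counted)

14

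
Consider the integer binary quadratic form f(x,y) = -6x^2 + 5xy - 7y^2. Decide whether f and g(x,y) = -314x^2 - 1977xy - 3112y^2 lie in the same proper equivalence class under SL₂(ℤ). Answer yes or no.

D₁ = -143, D₂ = -143
f is negative-definite; reduce −f:
−f: reduced (well bottom): (6,-5,7) with a≤c, −a<b≤a
flip sign back: reduced form of f is (-6,5,-7)
g is negative-definite; reduce −g:
−g: translate: b→93 (≡1977 mod 628), so (314,1977,3112)→(314,93,7)
−g: flip: (314,93,7)→(7,-93,314)
−g: translate: b→5 (≡-93 mod 14), so (7,-93,314)→(7,5,6)
−g: flip: (7,5,6)→(6,-5,7)
−g: reduced (well bottom): (6,-5,7) with a≤c, −a<b≤a
flip sign back: reduced form of g is (-6,5,-7)
reduced forms (-6, 5, -7) vs (-6, 5, -7) ⇒ equivalent

yes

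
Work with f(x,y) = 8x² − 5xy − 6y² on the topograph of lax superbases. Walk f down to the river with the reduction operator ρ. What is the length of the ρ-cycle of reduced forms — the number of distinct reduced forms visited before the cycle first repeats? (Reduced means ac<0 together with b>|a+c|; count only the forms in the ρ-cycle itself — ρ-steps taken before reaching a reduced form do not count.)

D = 217, ⌊√D⌋ = 14
descent: ρ → (-6,5,8)  [lands on river]
river: ρ → (8,11,-3)
river: ρ → (-3,13,4)
river: ρ → (4,11,-6)
river: ρ → (-6,13,2)
river: ρ → (2,11,-12)
river: ρ → (-12,13,1)
river: ρ → (1,13,-12)
river: ρ → (-12,11,2)
river: ρ → (2,13,-6)
river: ρ → (-6,11,4)
river: ρ → (4,13,-3)
river: ρ → (-3,11,8)
river: ρ → (8,5,-6)
river: ρ → (-6,7,7)
river: ρ → (7,7,-6)
ρ-cycle length = 16 (tail of 1 descent step not counted)

16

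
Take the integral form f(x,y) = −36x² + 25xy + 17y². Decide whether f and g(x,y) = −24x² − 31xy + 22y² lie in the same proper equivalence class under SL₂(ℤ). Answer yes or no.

D₁ = 3073, D₂ = 3073
river cycle of f (length 60): (17, 43, -18), (-18, 29, 31), (31, 33, -16), (-16, 31, 33), (33, 35, -14), (-14, 49, 12), (12, 47, -18), (-18, 25, 34), (34, 43, -9), (-9, 47, 24), … (50 more)
river cycle of g (length 60): (22, 31, -24), (-24, 17, 29), (29, 41, -12), (-12, 55, 1), (1, 55, -12), (-12, 41, 29), (29, 17, -24), (-24, 31, 22), (22, 13, -33), (-33, 53, 2), … (50 more)
cycles differ ⇒ inequivalent

no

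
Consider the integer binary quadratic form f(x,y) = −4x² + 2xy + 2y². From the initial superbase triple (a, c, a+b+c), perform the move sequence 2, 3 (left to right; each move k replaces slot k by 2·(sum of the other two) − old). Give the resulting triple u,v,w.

start (-4,2,0) = (f(1,0),f(0,1),f(1,1))
replace slot 2: 2·((-4)+0) − 2 = -10 → (-4,-10,0)
replace slot 3: 2·((-4)+(-10)) − 0 = -28 → (-4,-10,-28)

-4,-10,-28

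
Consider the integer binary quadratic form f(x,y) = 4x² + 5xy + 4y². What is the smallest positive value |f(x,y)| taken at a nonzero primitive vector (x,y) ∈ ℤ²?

translate: b→-3 (≡5 mod 8), so (4,5,4)→(4,-3,3)
flip: (4,-3,3)→(3,3,4)
reduced (well bottom): (3,3,4) with a≤c, −a<b≤a
well minimum = a = 3

3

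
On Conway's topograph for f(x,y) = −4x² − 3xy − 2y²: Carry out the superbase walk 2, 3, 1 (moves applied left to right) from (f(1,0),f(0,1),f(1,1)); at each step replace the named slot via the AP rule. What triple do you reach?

start (-4,-2,-9) = (f(1,0),f(0,1),f(1,1))
replace slot 2: 2·((-4)+(-9)) − (-2) = -24 → (-4,-24,-9)
replace slot 3: 2·((-4)+(-24)) − (-9) = -47 → (-4,-24,-47)
replace slot 1: 2·((-24)+(-47)) − (-4) = -138 → (-138,-24,-47)

-138,-24,-47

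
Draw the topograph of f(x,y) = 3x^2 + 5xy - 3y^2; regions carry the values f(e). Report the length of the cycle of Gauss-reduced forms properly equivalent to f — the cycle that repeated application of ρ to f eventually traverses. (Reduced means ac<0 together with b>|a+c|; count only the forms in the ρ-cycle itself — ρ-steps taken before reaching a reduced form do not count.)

D = 61, ⌊√D⌋ = 7
river: ρ → (-3,7,1)
river: ρ → (1,7,-3)
river: ρ → (-3,5,3)
river: ρ → (3,7,-1)
river: ρ → (-1,7,3)
river: ρ → (3,5,-3)
ρ-cycle length = 6 (tail of 0 descent steps not counted)

6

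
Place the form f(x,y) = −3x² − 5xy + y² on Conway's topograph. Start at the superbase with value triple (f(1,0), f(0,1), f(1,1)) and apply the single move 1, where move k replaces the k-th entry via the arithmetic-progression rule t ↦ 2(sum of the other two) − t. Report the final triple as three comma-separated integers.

start (-3,1,-7) = (f(1,0),f(0,1),f(1,1))
replace slot 1: 2·(1+(-7)) − (-3) = -9 → (-9,1,-7)

-9,1,-7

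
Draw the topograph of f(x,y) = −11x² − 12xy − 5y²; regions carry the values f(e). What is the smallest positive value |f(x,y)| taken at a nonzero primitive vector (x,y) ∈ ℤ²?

translate: b→-10 (≡12 mod 22), so (11,12,5)→(11,-10,4)
flip: (11,-10,4)→(4,10,11)
translate: b→2 (≡10 mod 8), so (4,10,11)→(4,2,5)
reduced (well bottom): (4,2,5) with a≤c, −a<b≤a
well minimum |f| = |-4| = 4 (negative-definite)

4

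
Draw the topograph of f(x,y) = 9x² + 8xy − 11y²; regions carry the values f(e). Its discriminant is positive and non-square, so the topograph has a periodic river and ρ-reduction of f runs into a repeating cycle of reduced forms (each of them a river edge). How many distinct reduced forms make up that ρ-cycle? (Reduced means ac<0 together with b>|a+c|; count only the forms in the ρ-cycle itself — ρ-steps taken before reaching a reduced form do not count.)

D = 460, ⌊√D⌋ = 21
river: ρ → (-11,14,6)
river: ρ → (6,10,-15)
river: ρ → (-15,20,1)
river: ρ → (1,20,-15)
river: ρ → (-15,10,6)
river: ρ → (6,14,-11)
river: ρ → (-11,8,9)
river: ρ → (9,10,-10)
river: ρ → (-10,10,9)
river: ρ → (9,8,-11)
ρ-cycle length = 10 (tail of 0 descent steps not counted)

10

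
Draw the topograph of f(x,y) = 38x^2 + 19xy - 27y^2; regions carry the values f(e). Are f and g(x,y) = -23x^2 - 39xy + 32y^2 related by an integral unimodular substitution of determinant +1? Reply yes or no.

D₁ = 4465, D₂ = 4465
river cycle of f (length 36): (-27, 35, 30), (30, 25, -32), (-32, 39, 23), (23, 53, -18), (-18, 55, 20), (20, 65, -3), (-3, 61, 62), (62, 63, -2), (-2, 65, 30), (30, 55, -12), … (26 more)
river cycle of g (length 36): (32, 39, -23), (-23, 53, 18), (18, 55, -20), (-20, 65, 3), (3, 61, -62), (-62, 63, 2), (2, 65, -30), (-30, 55, 12), (12, 65, -5), (-5, 65, 12), … (26 more)
cycles differ ⇒ inequivalent

no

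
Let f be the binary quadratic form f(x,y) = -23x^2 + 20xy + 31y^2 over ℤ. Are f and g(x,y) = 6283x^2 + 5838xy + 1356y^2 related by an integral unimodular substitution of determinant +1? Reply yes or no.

D₁ = 3252, D₂ = 3252
river cycle of f (length 8): (31, 42, -12), (-12, 54, 7), (7, 44, -47), (-47, 50, 4), (4, 54, -21), (-21, 30, 28), (28, 26, -23), (-23, 20, 31)
river cycle of g (length 8): (31, 42, -12), (-12, 54, 7), (7, 44, -47), (-47, 50, 4), (4, 54, -21), (-21, 30, 28), (28, 26, -23), (-23, 20, 31)
cycles coincide ⇒ equivalent

yes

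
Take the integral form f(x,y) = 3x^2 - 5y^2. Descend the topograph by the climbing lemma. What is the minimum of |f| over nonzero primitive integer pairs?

descent: ρ → (-5,0,3)
descent: ρ → (3,6,-2)  [lands on river]
river: ρ → (-2,6,3)
closes: descent 2, river 2
min |a| on river = 2

2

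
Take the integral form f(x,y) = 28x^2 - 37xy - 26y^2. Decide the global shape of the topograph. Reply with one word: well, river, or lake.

D = b²−4ac = (-37)² − 4·28·(-26) = 4281
D > 0 non-square ⇒ indefinite ⇒ periodic river

river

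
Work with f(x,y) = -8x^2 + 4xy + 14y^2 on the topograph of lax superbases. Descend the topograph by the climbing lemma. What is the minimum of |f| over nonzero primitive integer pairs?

descent: ρ → (14,-4,-8)
descent: ρ → (-8,20,2)  [lands on river]
river: ρ → (2,20,-8)
river: ρ → (-8,12,10)
river: ρ → (10,8,-10)
river: ρ → (-10,12,8)
river: ρ → (8,20,-2)
river: ρ → (-2,20,8)
river: ρ → (8,12,-10)
river: ρ → (-10,8,10)
river: ρ → (10,12,-8)
closes: descent 2, river 10
min |a| on river = 2

2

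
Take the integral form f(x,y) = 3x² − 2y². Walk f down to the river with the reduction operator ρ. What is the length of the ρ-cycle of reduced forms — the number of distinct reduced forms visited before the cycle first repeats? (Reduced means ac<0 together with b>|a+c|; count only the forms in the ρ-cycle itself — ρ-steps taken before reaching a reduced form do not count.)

D = 24, ⌊√D⌋ = 4
descent: ρ → (-2,4,1)  [lands on river]
river: ρ → (1,4,-2)
ρ-cycle length = 2 (tail of 1 descent step not counted)

2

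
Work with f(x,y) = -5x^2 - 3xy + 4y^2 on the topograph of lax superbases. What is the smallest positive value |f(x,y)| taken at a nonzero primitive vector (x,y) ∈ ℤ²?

descent: ρ → (4,3,-5)  [lands on river]
river: ρ → (-5,7,2)
river: ρ → (2,9,-1)
river: ρ → (-1,9,2)
river: ρ → (2,7,-5)
river: ρ → (-5,3,4)
river: ρ → (4,5,-4)
river: ρ → (-4,3,5)
river: ρ → (5,7,-2)
river: ρ → (-2,9,1)
river: ρ → (1,9,-2)
river: ρ → (-2,7,5)
river: ρ → (5,3,-4)
river: ρ → (-4,5,4)
closes: descent 1, river 14
min |a| on river = 1

1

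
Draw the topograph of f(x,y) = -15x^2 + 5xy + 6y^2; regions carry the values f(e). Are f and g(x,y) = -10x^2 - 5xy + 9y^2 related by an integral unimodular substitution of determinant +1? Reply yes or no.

D₁ = 385, D₂ = 385
river cycle of f (length 12): (6, 19, -1), (-1, 19, 6), (6, 17, -4), (-4, 15, 10), (10, 5, -9), (-9, 13, 6), (6, 11, -11), (-11, 11, 6), (6, 13, -9), (-9, 5, 10), … (2 more)
river cycle of g (length 12): (9, 5, -10), (-10, 15, 4), (4, 17, -6), (-6, 19, 1), (1, 19, -6), (-6, 17, 4), (4, 15, -10), (-10, 5, 9), (9, 13, -6), (-6, 11, 11), … (2 more)
cycles differ ⇒ inequivalent

no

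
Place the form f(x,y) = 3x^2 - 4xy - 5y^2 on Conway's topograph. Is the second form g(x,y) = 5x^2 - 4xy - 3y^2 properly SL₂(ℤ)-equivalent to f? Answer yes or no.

D₁ = 76, D₂ = 76
river cycle of f (length 6): (-5, 4, 3), (3, 8, -1), (-1, 8, 3), (3, 4, -5), (-5, 6, 2), (2, 6, -5)
river cycle of g (length 6): (-3, 4, 5), (5, 6, -2), (-2, 6, 5), (5, 4, -3), (-3, 8, 1), (1, 8, -3)
cycles differ ⇒ inequivalent

no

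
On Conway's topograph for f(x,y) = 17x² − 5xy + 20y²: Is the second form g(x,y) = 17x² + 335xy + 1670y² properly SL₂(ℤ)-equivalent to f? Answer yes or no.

D₁ = -1335, D₂ = -1335
f: reduced (well bottom): (17,-5,20) with a≤c, −a<b≤a
g: translate: b→-5 (≡335 mod 34), so (17,335,1670)→(17,-5,20)
g: reduced (well bottom): (17,-5,20) with a≤c, −a<b≤a
reduced forms (17, -5, 20) vs (17, -5, 20) ⇒ equivalent

yes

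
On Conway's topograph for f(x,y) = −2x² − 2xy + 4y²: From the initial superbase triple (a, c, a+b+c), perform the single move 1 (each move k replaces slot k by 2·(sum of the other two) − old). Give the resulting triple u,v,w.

start (-2,4,0) = (f(1,0),f(0,1),f(1,1))
replace slot 1: 2·(4+0) − (-2) = 10 → (10,4,0)

10,4,0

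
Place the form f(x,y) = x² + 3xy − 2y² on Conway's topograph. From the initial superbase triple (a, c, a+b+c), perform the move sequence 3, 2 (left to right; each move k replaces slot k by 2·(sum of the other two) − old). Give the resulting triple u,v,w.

start (1,-2,2) = (f(1,0),f(0,1),f(1,1))
replace slot 3: 2·(1+(-2)) − 2 = -4 → (1,-2,-4)
replace slot 2: 2·(1+(-4)) − (-2) = -4 → (1,-4,-4)

1,-4,-4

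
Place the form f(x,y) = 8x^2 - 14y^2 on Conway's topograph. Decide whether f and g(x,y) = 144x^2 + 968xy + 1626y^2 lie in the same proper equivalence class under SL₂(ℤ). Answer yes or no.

D₁ = 448, D₂ = 448
river cycle of f (length 4): (8, 16, -6), (-6, 20, 2), (2, 20, -6), (-6, 16, 8)
river cycle of g (length 4): (-6, 20, 2), (2, 20, -6), (-6, 16, 8), (8, 16, -6)
cycles coincide ⇒ equivalent

yes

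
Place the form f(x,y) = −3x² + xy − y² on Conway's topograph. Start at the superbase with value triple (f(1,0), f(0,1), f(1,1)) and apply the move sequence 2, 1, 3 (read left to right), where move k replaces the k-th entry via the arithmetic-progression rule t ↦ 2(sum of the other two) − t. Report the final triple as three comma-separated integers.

start (-3,-1,-3) = (f(1,0),f(0,1),f(1,1))
replace slot 2: 2·((-3)+(-3)) − (-1) = -11 → (-3,-11,-3)
replace slot 1: 2·((-11)+(-3)) − (-3) = -25 → (-25,-11,-3)
replace slot 3: 2·((-25)+(-11)) − (-3) = -69 → (-25,-11,-69)

-25,-11,-69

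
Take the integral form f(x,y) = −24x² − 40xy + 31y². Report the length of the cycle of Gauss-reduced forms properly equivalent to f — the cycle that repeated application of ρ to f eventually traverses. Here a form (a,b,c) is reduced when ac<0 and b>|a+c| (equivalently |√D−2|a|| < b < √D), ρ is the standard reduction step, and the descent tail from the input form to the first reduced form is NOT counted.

D = 4576, ⌊√D⌋ = 67
descent: ρ → (31,40,-24)  [lands on river]
river: ρ → (-24,56,15)
river: ρ → (15,64,-8)
river: ρ → (-8,64,15)
river: ρ → (15,56,-24)
river: ρ → (-24,40,31)
river: ρ → (31,22,-33)
river: ρ → (-33,44,20)
river: ρ → (20,36,-41)
river: ρ → (-41,46,15)
river: ρ → (15,44,-44)
river: ρ → (-44,44,15)
river: ρ → (15,46,-41)
river: ρ → (-41,36,20)
river: ρ → (20,44,-33)
river: ρ → (-33,22,31)
ρ-cycle length = 16 (tail of 1 descent step not counted)

16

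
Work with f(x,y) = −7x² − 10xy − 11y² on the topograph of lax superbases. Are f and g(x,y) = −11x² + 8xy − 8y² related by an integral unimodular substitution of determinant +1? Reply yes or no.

D₁ = -208, D₂ = -288
discriminants differ ⇒ not SL₂(ℤ)-equivalent

no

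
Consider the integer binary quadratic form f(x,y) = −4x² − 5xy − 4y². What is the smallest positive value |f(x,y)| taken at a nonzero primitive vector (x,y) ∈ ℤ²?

translate: b→-3 (≡5 mod 8), so (4,5,4)→(4,-3,3)
flip: (4,-3,3)→(3,3,4)
reduced (well bottom): (3,3,4) with a≤c, −a<b≤a
well minimum |f| = |-3| = 3 (negative-definite)

3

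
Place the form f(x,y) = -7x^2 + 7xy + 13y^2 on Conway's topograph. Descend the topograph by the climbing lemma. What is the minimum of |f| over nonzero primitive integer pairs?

river: ρ → (13,19,-1)
river: ρ → (-1,19,13)
river: ρ → (13,7,-7)
river: ρ → (-7,7,13)
closes: descent 0, river 4
min |a| on river = 1

1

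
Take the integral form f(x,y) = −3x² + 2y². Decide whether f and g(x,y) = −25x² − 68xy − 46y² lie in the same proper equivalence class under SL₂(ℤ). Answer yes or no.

D₁ = 24, D₂ = 24
river cycle of f (length 2): (2, 4, -1), (-1, 4, 2)
river cycle of g (length 2): (2, 4, -1), (-1, 4, 2)
cycles coincide ⇒ equivalent

yes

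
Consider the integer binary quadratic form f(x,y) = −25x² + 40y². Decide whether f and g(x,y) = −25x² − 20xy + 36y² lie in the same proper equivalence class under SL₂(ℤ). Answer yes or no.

D₁ = 4000, D₂ = 4000
river cycle of f (length 4): (-25, 50, 15), (15, 40, -40), (-40, 40, 15), (15, 50, -25)
river cycle of g (length 18): (36, 20, -25), (-25, 30, 31), (31, 32, -24), (-24, 16, 39), (39, 62, -1), (-1, 62, 39), (39, 16, -24), (-24, 32, 31), (31, 30, -25), (-25, 20, 36), … (8 more)
cycles differ ⇒ inequivalent

no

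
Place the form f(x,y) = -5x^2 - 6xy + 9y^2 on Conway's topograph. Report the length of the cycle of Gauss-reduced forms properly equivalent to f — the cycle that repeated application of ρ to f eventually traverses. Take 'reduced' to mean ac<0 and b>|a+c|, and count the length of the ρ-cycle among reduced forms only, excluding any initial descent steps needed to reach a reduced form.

D = 216, ⌊√D⌋ = 14
descent: ρ → (9,6,-5)  [lands on river]
river: ρ → (-5,14,1)
river: ρ → (1,14,-5)
river: ρ → (-5,6,9)
river: ρ → (9,12,-2)
river: ρ → (-2,12,9)
ρ-cycle length = 6 (tail of 1 descent step not counted)

6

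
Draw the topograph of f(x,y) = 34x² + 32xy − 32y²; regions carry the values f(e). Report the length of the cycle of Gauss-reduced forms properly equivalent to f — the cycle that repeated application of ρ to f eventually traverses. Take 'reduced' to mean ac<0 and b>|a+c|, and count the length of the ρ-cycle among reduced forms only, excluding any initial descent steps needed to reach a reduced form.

D = 5376, ⌊√D⌋ = 73
river: ρ → (-32,32,34)
river: ρ → (34,36,-30)
river: ρ → (-30,24,40)
river: ρ → (40,56,-14)
river: ρ → (-14,56,40)
river: ρ → (40,24,-30)
river: ρ → (-30,36,34)
river: ρ → (34,32,-32)
ρ-cycle length = 8 (tail of 0 descent steps not counted)

8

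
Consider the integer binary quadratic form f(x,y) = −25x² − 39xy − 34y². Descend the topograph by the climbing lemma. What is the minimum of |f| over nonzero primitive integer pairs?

translate: b→-11 (≡39 mod 50), so (25,39,34)→(25,-11,20)
flip: (25,-11,20)→(20,11,25)
reduced (well bottom): (20,11,25) with a≤c, −a<b≤a
well minimum |f| = |-20| = 20 (negative-definite)

20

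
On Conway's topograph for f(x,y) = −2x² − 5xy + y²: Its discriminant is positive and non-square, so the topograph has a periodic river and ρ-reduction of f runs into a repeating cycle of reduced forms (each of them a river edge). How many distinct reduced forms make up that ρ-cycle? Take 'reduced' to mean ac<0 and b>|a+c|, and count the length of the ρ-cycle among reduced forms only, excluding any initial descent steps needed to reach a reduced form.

D = 33, ⌊√D⌋ = 5
descent: ρ → (1,5,-2)  [lands on river]
river: ρ → (-2,3,3)
river: ρ → (3,3,-2)
river: ρ → (-2,5,1)
ρ-cycle length = 4 (tail of 1 descent step not counted)

4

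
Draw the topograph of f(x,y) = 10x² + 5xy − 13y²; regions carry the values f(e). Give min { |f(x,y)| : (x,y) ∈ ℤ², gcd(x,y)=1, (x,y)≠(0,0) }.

river: ρ → (-13,21,2)
river: ρ → (2,23,-2)
river: ρ → (-2,21,13)
river: ρ → (13,5,-10)
river: ρ → (-10,15,8)
river: ρ → (8,17,-8)
river: ρ → (-8,15,10)
river: ρ → (10,5,-13)
closes: descent 0, river 8
min |a| on river = 2

2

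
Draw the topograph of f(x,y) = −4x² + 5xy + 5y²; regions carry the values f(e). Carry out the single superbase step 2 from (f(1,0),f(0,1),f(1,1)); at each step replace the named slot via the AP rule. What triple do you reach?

start (-4,5,6) = (f(1,0),f(0,1),f(1,1))
replace slot 2: 2·((-4)+6) − 5 = -1 → (-4,-1,6)

-4,-1,6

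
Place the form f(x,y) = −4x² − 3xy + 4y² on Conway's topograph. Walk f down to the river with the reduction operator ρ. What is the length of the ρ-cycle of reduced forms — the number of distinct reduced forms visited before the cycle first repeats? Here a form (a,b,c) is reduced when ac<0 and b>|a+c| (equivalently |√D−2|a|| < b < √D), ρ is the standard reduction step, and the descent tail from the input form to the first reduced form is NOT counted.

D = 73, ⌊√D⌋ = 8
descent: ρ → (4,3,-4)  [lands on river]
river: ρ → (-4,5,3)
river: ρ → (3,7,-2)
river: ρ → (-2,5,6)
river: ρ → (6,7,-1)
river: ρ → (-1,7,6)
river: ρ → (6,5,-2)
river: ρ → (-2,7,3)
river: ρ → (3,5,-4)
river: ρ → (-4,3,4)
river: ρ → (4,5,-3)
river: ρ → (-3,7,2)
river: ρ → (2,5,-6)
river: ρ → (-6,7,1)
river: ρ → (1,7,-6)
river: ρ → (-6,5,2)
river: ρ → (2,7,-3)
river: ρ → (-3,5,4)
ρ-cycle length = 18 (tail of 1 descent step not counted)

18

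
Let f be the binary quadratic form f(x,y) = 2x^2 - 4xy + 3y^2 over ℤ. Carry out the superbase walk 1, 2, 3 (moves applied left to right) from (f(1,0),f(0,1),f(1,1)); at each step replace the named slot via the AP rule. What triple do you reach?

start (2,3,1) = (f(1,0),f(0,1),f(1,1))
replace slot 1: 2·(3+1) − 2 = 6 → (6,3,1)
replace slot 2: 2·(6+1) − 3 = 11 → (6,11,1)
replace slot 3: 2·(6+11) − 1 = 33 → (6,11,33)

6,11,33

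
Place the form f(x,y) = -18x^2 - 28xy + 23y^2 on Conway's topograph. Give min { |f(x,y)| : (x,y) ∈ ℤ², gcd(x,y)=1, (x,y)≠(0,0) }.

descent: ρ → (23,28,-18)  [lands on river]
river: ρ → (-18,44,7)
river: ρ → (7,40,-30)
river: ρ → (-30,20,17)
river: ρ → (17,48,-2)
river: ρ → (-2,48,17)
river: ρ → (17,20,-30)
river: ρ → (-30,40,7)
river: ρ → (7,44,-18)
river: ρ → (-18,28,23)
river: ρ → (23,18,-23)
river: ρ → (-23,28,18)
river: ρ → (18,44,-7)
river: ρ → (-7,40,30)
river: ρ → (30,20,-17)
river: ρ → (-17,48,2)
river: ρ → (2,48,-17)
river: ρ → (-17,20,30)
river: ρ → (30,40,-7)
river: ρ → (-7,44,18)
river: ρ → (18,28,-23)
river: ρ → (-23,18,23)
closes: descent 1, river 22
min |a| on river = 2

2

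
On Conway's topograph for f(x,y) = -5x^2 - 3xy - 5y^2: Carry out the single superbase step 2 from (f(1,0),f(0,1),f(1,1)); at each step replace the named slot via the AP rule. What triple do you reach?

start (-5,-5,-13) = (f(1,0),f(0,1),f(1,1))
replace slot 2: 2·((-5)+(-13)) − (-5) = -31 → (-5,-31,-13)

-5,-31,-13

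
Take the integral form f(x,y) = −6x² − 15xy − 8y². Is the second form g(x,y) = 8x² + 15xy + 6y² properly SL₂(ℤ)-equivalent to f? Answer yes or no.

D₁ = 33, D₂ = 33
river cycle of f (length 4): (1, 5, -2), (-2, 3, 3), (3, 3, -2), (-2, 5, 1)
river cycle of g (length 4): (-1, 5, 2), (2, 3, -3), (-3, 3, 2), (2, 5, -1)
cycles differ ⇒ inequivalent

no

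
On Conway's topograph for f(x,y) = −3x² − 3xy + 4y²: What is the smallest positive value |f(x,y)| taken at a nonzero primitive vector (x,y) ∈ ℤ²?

descent: ρ → (4,3,-3)  [lands on river]
river: ρ → (-3,3,4)
river: ρ → (4,5,-2)
river: ρ → (-2,7,1)
river: ρ → (1,7,-2)
river: ρ → (-2,5,4)
closes: descent 1, river 6
min |a| on river = 1

1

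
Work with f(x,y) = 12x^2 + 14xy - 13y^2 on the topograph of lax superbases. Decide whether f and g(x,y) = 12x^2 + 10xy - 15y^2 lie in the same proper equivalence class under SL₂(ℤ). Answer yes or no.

D₁ = 820, D₂ = 820
river cycle of f (length 12): (-13, 12, 13), (13, 14, -12), (-12, 10, 15), (15, 20, -7), (-7, 22, 12), (12, 26, -3), (-3, 28, 3), (3, 26, -12), (-12, 22, 7), (7, 20, -15), … (2 more)
river cycle of g (length 12): (-15, 20, 7), (7, 22, -12), (-12, 26, 3), (3, 28, -3), (-3, 26, 12), (12, 22, -7), (-7, 20, 15), (15, 10, -12), (-12, 14, 13), (13, 12, -13), … (2 more)
cycles differ ⇒ inequivalent

no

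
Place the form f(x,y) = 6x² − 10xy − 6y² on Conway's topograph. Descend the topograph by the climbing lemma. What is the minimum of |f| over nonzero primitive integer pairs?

descent: ρ → (-6,10,6)  [lands on river]
river: ρ → (6,14,-2)
river: ρ → (-2,14,6)
river: ρ → (6,10,-6)
river: ρ → (-6,14,2)
river: ρ → (2,14,-6)
closes: descent 1, river 6
min |a| on river = 2

2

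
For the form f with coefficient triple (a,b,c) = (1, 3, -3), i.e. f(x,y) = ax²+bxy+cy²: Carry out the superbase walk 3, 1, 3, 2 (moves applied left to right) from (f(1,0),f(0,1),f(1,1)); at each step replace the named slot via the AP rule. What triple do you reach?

start (1,-3,1) = (f(1,0),f(0,1),f(1,1))
replace slot 3: 2·(1+(-3)) − 1 = -5 → (1,-3,-5)
replace slot 1: 2·((-3)+(-5)) − 1 = -17 → (-17,-3,-5)
replace slot 3: 2·((-17)+(-3)) − (-5) = -35 → (-17,-3,-35)
replace slot 2: 2·((-17)+(-35)) − (-3) = -101 → (-17,-101,-35)

-17,-101,-35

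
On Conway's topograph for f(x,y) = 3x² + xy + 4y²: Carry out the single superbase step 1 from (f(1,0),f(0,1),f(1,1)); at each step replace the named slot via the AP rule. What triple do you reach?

start (3,4,8) = (f(1,0),f(0,1),f(1,1))
replace slot 1: 2·(4+8) − 3 = 21 → (21,4,8)

21,4,8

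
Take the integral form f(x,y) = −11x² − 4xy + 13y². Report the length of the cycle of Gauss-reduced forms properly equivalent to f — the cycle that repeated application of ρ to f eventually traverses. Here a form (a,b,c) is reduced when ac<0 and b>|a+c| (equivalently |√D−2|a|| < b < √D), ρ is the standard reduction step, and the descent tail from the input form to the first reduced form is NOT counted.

D = 588, ⌊√D⌋ = 24
descent: ρ → (13,4,-11)  [lands on river]
river: ρ → (-11,18,6)
river: ρ → (6,18,-11)
river: ρ → (-11,4,13)
river: ρ → (13,22,-2)
river: ρ → (-2,22,13)
ρ-cycle length = 6 (tail of 1 descent step not counted)

6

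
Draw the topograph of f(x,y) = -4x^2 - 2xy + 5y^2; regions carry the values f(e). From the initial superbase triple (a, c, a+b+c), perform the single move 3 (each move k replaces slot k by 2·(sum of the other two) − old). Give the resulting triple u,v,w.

start (-4,5,-1) = (f(1,0),f(0,1),f(1,1))
replace slot 3: 2·((-4)+5) − (-1) = 3 → (-4,5,3)

-4,5,3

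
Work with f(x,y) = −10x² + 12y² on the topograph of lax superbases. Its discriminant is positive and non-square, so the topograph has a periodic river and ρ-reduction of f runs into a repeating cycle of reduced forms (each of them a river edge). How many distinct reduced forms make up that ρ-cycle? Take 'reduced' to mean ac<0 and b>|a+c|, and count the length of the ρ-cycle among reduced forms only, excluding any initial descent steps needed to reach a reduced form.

D = 480, ⌊√D⌋ = 21
descent: ρ → (12,0,-10)
descent: ρ → (-10,20,2)  [lands on river]
river: ρ → (2,20,-10)
ρ-cycle length = 2 (tail of 2 descent steps not counted)

2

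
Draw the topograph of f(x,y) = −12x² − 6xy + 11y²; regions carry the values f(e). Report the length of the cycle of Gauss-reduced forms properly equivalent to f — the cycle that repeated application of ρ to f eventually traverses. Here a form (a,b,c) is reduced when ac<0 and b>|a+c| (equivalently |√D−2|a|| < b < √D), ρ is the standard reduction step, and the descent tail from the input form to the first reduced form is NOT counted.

D = 564, ⌊√D⌋ = 23
descent: ρ → (11,6,-12)  [lands on river]
river: ρ → (-12,18,5)
river: ρ → (5,22,-4)
river: ρ → (-4,18,15)
river: ρ → (15,12,-7)
river: ρ → (-7,16,11)
ρ-cycle length = 6 (tail of 1 descent step not counted)

6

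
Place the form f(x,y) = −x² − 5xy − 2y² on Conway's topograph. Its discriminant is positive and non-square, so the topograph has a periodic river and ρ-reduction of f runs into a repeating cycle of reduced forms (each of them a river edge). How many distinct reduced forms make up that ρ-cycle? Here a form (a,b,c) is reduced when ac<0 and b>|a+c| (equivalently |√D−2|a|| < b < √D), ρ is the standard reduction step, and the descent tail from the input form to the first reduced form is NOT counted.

D = 17, ⌊√D⌋ = 4
descent: ρ → (-2,1,2)  [lands on river]
river: ρ → (2,3,-1)
river: ρ → (-1,3,2)
river: ρ → (2,1,-2)
river: ρ → (-2,3,1)
river: ρ → (1,3,-2)
ρ-cycle length = 6 (tail of 1 descent step not counted)

6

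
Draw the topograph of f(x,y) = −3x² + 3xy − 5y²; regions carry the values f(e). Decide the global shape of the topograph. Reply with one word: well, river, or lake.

D = b²−4ac = 3² − 4·(-3)·(-5) = -51
D < 0 ⇒ definite ⇒ every region one sign ⇒ single well

well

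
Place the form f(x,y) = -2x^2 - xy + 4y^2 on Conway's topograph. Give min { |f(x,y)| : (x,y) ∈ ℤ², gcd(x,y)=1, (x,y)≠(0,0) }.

descent: ρ → (4,1,-2)
descent: ρ → (-2,3,3)  [lands on river]
river: ρ → (3,3,-2)
river: ρ → (-2,5,1)
river: ρ → (1,5,-2)
closes: descent 2, river 4
min |a| on river = 1

1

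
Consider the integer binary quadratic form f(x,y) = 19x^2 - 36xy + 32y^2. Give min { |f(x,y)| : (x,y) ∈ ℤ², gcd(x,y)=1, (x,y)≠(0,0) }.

translate: b→2 (≡-36 mod 38), so (19,-36,32)→(19,2,15)
flip: (19,2,15)→(15,-2,19)
reduced (well bottom): (15,-2,19) with a≤c, −a<b≤a
well minimum = a = 15

15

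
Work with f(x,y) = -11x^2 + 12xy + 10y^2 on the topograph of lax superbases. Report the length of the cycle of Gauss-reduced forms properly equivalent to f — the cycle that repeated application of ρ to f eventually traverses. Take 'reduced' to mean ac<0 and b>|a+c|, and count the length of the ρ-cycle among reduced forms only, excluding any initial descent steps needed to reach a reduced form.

D = 584, ⌊√D⌋ = 24
river: ρ → (10,8,-13)
river: ρ → (-13,18,5)
river: ρ → (5,22,-5)
river: ρ → (-5,18,13)
river: ρ → (13,8,-10)
river: ρ → (-10,12,11)
river: ρ → (11,10,-11)
river: ρ → (-11,12,10)
ρ-cycle length = 8 (tail of 0 descent steps not counted)

8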